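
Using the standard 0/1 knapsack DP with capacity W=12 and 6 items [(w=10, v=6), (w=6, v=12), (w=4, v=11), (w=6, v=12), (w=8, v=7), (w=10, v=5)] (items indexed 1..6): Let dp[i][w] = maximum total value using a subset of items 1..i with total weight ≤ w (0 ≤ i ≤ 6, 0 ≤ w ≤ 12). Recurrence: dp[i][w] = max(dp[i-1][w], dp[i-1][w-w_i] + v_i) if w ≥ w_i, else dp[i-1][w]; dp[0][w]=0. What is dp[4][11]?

23

i\w   0   1   2   3   4   5   6   7   8   9  10  11  12
  0   0   0   0   0   0   0   0   0   0   0   0   0   0
  1   0   0   0   0   0   0   0   0   0   0   6   6   6
  2   0   0   0   0   0   0  12  12  12  12  12  12  12
  3   0   0   0   0  11  11  12  12  12  12  23  23  23
  4   0   0   0   0  11  11  12  12  12  12  23  23  24
  5   0   0   0   0  11  11  12  12  12  12  23  23  24
  6   0   0   0   0  11  11  12  12  12  12  23  23  24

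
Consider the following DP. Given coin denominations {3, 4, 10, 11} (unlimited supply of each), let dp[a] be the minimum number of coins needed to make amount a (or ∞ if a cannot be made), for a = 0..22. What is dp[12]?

3

 a  0  1  2  3  4  5  6  7  8  9 10 11 12 13 14 15 16 17 18 19 20 21 22
dp  0  -  -  1  1  -  2  2  2  3  1  1  3  2  2  2  3  3  3  3  2  2  2
(- denotes ∞ / unreachable)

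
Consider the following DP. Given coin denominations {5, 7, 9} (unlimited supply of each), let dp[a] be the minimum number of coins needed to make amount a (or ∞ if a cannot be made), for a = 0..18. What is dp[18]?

 a  0  1  2  3  4  5  6  7  8  9 10 11 12 13 14 15 16 17 18
dp  0  -  -  -  -  1  -  1  -  1  2  -  2  -  2  3  2  3  2
(- denotes ∞ / unreachable)

2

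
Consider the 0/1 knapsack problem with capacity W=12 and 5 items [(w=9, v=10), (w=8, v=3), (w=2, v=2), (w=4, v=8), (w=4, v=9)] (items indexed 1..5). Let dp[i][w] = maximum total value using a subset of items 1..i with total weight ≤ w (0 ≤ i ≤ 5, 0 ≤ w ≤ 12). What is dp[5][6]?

i\w   0   1   2   3   4   5   6   7   8   9  10  11  12
  0   0   0   0   0   0   0   0   0   0   0   0   0   0
  1   0   0   0   0   0   0   0   0   0  10  10  10  10
  2   0   0   0   0   0   0   0   0   3  10  10  10  10
  3   0   0   2   2   2   2   2   2   3  10  10  12  12
  4   0   0   2   2   8   8  10  10  10  10  10  12  12
  5   0   0   2   2   9   9  11  11  17  17  19  19  19

11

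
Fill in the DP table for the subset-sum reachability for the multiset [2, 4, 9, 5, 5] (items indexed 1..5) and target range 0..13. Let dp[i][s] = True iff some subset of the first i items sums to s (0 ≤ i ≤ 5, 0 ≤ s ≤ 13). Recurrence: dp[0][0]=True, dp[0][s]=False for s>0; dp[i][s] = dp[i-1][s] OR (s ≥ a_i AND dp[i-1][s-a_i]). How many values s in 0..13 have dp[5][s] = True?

11

i\s   0   1   2   3   4   5   6   7   8   9  10  11  12  13
  0   T   F   F   F   F   F   F   F   F   F   F   F   F   F
  1   T   F   T   F   F   F   F   F   F   F   F   F   F   F
  2   T   F   T   F   T   F   T   F   F   F   F   F   F   F
  3   T   F   T   F   T   F   T   F   F   T   F   T   F   T
  4   T   F   T   F   T   T   T   T   F   T   F   T   F   T
  5   T   F   T   F   T   T   T   T   F   T   T   T   T   T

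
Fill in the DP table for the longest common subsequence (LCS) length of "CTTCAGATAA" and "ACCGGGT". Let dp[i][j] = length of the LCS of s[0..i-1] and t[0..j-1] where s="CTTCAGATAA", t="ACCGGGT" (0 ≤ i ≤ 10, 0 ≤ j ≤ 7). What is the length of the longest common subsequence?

4

   ''  A  C  C  G  G  G  T
''  0  0  0  0  0  0  0  0
 C  0  0  1  1  1  1  1  1
 T  0  0  1  1  1  1  1  2
 T  0  0  1  1  1  1  1  2
 C  0  0  1  2  2  2  2  2
 A  0  1  1  2  2  2  2  2
 G  0  1  1  2  3  3  3  3
 A  0  1  1  2  3  3  3  3
 T  0  1  1  2  3  3  3  4
 A  0  1  1  2  3  3  3  4
 A  0  1  1  2  3  3  3  4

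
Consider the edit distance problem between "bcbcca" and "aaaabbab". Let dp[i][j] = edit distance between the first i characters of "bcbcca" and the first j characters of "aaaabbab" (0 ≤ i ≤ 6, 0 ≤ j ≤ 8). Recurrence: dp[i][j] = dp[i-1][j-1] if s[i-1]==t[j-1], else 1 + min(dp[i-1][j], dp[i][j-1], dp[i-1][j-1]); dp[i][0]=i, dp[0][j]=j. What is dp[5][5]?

   ''  a  a  a  a  b  b  a  b
''  0  1  2  3  4  5  6  7  8
 b  1  1  2  3  4  4  5  6  7
 c  2  2  2  3  4  5  5  6  7
 b  3  3  3  3  4  4  5  6  6
 c  4  4  4  4  4  5  5  6  7
 c  5  5  5  5  5  5  6  6  7
 a  6  5  5  5  5  6  6  6  7

5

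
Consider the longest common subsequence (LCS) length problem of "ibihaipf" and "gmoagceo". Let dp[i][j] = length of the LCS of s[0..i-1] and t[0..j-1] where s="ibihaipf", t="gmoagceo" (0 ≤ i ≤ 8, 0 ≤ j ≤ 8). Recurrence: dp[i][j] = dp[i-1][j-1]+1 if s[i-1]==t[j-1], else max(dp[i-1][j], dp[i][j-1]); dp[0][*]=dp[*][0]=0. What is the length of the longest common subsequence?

   ''  g  m  o  a  g  c  e  o
''  0  0  0  0  0  0  0  0  0
 i  0  0  0  0  0  0  0  0  0
 b  0  0  0  0  0  0  0  0  0
 i  0  0  0  0  0  0  0  0  0
 h  0  0  0  0  0  0  0  0  0
 a  0  0  0  0  1  1  1  1  1
 i  0  0  0  0  1  1  1  1  1
 p  0  0  0  0  1  1  1  1  1
 f  0  0  0  0  1  1  1  1  1

1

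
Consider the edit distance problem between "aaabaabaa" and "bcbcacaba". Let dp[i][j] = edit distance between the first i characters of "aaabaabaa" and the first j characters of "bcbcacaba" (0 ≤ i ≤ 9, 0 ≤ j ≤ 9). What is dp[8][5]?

6

   ''  b  c  b  c  a  c  a  b  a
''  0  1  2  3  4  5  6  7  8  9
 a  1  1  2  3  4  4  5  6  7  8
 a  2  2  2  3  4  4  5  5  6  7
 a  3  3  3  3  4  4  5  5  6  6
 b  4  3  4  3  4  5  5  6  5  6
 a  5  4  4  4  4  4  5  5  6  5
 a  6  5  5  5  5  4  5  5  6  6
 b  7  6  6  5  6  5  5  6  5  6
 a  8  7  7  6  6  6  6  5  6  5
 a  9  8  8  7  7  6  7  6  6  6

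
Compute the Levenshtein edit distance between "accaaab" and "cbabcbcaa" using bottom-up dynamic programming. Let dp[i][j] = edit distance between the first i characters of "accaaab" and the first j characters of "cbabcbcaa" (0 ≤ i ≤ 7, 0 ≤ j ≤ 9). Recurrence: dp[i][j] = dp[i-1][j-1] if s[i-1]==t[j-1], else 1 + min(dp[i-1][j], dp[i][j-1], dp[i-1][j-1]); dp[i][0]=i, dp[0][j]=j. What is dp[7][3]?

5

   ''  c  b  a  b  c  b  c  a  a
''  0  1  2  3  4  5  6  7  8  9
 a  1  1  2  2  3  4  5  6  7  8
 c  2  1  2  3  3  3  4  5  6  7
 c  3  2  2  3  4  3  4  4  5  6
 a  4  3  3  2  3  4  4  5  4  5
 a  5  4  4  3  3  4  5  5  5  4
 a  6  5  5  4  4  4  5  6  5  5
 b  7  6  5  5  4  5  4  5  6  6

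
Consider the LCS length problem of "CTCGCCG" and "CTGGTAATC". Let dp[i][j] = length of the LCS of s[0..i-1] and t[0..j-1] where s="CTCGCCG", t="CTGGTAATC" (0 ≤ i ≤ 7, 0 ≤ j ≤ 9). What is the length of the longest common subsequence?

   ''  C  T  G  G  T  A  A  T  C
''  0  0  0  0  0  0  0  0  0  0
 C  0  1  1  1  1  1  1  1  1  1
 T  0  1  2  2  2  2  2  2  2  2
 C  0  1  2  2  2  2  2  2  2  3
 G  0  1  2  3  3  3  3  3  3  3
 C  0  1  2  3  3  3  3  3  3  4
 C  0  1  2  3  3  3  3  3  3  4
 G  0  1  2  3  4  4  4  4  4  4

4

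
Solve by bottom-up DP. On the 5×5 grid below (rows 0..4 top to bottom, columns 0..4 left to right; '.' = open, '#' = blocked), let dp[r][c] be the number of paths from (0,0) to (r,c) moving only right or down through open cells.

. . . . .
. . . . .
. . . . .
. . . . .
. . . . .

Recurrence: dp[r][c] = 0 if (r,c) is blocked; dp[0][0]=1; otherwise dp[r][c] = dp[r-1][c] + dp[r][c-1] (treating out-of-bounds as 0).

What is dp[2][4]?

15

r\c   0   1   2   3   4
  0   1   1   1   1   1
  1   1   2   3   4   5
  2   1   3   6  10  15
  3   1   4  10  20  35
  4   1   5  15  35  70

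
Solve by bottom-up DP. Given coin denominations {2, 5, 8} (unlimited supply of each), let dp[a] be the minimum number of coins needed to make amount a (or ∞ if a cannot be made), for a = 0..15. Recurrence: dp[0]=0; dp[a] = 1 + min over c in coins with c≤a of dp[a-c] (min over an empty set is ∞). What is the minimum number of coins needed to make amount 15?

3

 a  0  1  2  3  4  5  6  7  8  9 10 11 12 13 14 15
dp  0  -  1  -  2  1  3  2  1  3  2  4  3  2  4  3
(- denotes ∞ / unreachable)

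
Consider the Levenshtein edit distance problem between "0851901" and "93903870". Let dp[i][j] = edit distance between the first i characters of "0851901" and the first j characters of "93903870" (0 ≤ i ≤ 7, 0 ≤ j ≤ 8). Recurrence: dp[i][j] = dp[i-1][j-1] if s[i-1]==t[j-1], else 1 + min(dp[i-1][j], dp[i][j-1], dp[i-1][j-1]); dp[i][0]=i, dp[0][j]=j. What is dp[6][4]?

4

   ''  9  3  9  0  3  8  7  0
''  0  1  2  3  4  5  6  7  8
 0  1  1  2  3  3  4  5  6  7
 8  2  2  2  3  4  4  4  5  6
 5  3  3  3  3  4  5  5  5  6
 1  4  4  4  4  4  5  6  6  6
 9  5  4  5  4  5  5  6  7  7
 0  6  5  5  5  4  5  6  7  7
 1  7  6  6  6  5  5  6  7  8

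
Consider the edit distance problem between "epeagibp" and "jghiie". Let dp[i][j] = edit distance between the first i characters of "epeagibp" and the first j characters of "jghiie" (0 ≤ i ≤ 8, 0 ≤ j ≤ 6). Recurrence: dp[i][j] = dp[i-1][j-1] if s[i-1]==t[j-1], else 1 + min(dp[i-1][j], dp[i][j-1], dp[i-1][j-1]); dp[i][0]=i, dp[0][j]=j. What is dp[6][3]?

   ''  j  g  h  i  i  e
''  0  1  2  3  4  5  6
 e  1  1  2  3  4  5  5
 p  2  2  2  3  4  5  6
 e  3  3  3  3  4  5  5
 a  4  4  4  4  4  5  6
 g  5  5  4  5  5  5  6
 i  6  6  5  5  5  5  6
 b  7  7  6  6  6  6  6
 p  8  8  7  7  7  7  7

5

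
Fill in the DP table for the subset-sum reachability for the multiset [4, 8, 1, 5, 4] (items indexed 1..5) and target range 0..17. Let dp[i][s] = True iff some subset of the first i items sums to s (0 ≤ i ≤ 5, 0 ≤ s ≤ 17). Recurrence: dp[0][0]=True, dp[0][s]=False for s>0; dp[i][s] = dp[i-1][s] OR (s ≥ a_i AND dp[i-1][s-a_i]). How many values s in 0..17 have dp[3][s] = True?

8

i\s   0   1   2   3   4   5   6   7   8   9  10  11  12  13  14  15  16  17
  0   T   F   F   F   F   F   F   F   F   F   F   F   F   F   F   F   F   F
  1   T   F   F   F   T   F   F   F   F   F   F   F   F   F   F   F   F   F
  2   T   F   F   F   T   F   F   F   T   F   F   F   T   F   F   F   F   F
  3   T   T   F   F   T   T   F   F   T   T   F   F   T   T   F   F   F   F
  4   T   T   F   F   T   T   T   F   T   T   T   F   T   T   T   F   F   T
  5   T   T   F   F   T   T   T   F   T   T   T   F   T   T   T   F   T   T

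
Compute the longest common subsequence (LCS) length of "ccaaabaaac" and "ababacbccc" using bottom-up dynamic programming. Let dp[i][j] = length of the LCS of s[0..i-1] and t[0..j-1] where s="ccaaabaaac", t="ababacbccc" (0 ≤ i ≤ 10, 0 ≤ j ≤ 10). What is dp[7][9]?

   ''  a  b  a  b  a  c  b  c  c  c
''  0  0  0  0  0  0  0  0  0  0  0
 c  0  0  0  0  0  0  1  1  1  1  1
 c  0  0  0  0  0  0  1  1  2  2  2
 a  0  1  1  1  1  1  1  1  2  2  2
 a  0  1  1  2  2  2  2  2  2  2  2
 a  0  1  1  2  2  3  3  3  3  3  3
 b  0  1  2  2  3  3  3  4  4  4  4
 a  0  1  2  3  3  4  4  4  4  4  4
 a  0  1  2  3  3  4  4  4  4  4  4
 a  0  1  2  3  3  4  4  4  4  4  4
 c  0  1  2  3  3  4  5  5  5  5  5

4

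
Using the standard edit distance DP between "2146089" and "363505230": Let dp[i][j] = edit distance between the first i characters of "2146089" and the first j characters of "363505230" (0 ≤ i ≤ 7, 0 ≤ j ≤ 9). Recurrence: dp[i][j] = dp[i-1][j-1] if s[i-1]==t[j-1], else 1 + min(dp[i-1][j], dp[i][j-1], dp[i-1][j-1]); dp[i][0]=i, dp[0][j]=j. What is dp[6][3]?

   ''  3  6  3  5  0  5  2  3  0
''  0  1  2  3  4  5  6  7  8  9
 2  1  1  2  3  4  5  6  6  7  8
 1  2  2  2  3  4  5  6  7  7  8
 4  3  3  3  3  4  5  6  7  8  8
 6  4  4  3  4  4  5  6  7  8  9
 0  5  5  4  4  5  4  5  6  7  8
 8  6  6  5  5  5  5  5  6  7  8
 9  7  7  6  6  6  6  6  6  7  8

5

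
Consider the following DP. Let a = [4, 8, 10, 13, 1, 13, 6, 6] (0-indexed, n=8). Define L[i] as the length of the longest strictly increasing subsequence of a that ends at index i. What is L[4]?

1

   i    0    1    2    3    4    5    6    7
a[i]    4    8   10   13    1   13    6    6
L[i]    1    2    3    4    1    4    2    2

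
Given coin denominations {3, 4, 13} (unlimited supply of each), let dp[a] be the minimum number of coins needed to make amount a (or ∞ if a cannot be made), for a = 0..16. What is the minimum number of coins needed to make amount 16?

 a  0  1  2  3  4  5  6  7  8  9 10 11 12 13 14 15 16
dp  0  -  -  1  1  -  2  2  2  3  3  3  3  1  4  4  2
(- denotes ∞ / unreachable)

2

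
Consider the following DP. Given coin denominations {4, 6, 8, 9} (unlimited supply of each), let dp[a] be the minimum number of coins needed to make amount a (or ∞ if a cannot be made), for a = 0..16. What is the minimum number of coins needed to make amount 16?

2

 a  0  1  2  3  4  5  6  7  8  9 10 11 12 13 14 15 16
dp  0  -  -  -  1  -  1  -  1  1  2  -  2  2  2  2  2
(- denotes ∞ / unreachable)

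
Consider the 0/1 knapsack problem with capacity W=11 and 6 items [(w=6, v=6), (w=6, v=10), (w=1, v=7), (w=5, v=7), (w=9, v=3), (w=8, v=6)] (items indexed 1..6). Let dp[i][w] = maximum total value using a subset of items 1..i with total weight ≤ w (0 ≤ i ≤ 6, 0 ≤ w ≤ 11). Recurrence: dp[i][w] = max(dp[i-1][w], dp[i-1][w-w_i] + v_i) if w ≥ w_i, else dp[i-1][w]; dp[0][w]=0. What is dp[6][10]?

17

i\w   0   1   2   3   4   5   6   7   8   9  10  11
  0   0   0   0   0   0   0   0   0   0   0   0   0
  1   0   0   0   0   0   0   6   6   6   6   6   6
  2   0   0   0   0   0   0  10  10  10  10  10  10
  3   0   7   7   7   7   7  10  17  17  17  17  17
  4   0   7   7   7   7   7  14  17  17  17  17  17
  5   0   7   7   7   7   7  14  17  17  17  17  17
  6   0   7   7   7   7   7  14  17  17  17  17  17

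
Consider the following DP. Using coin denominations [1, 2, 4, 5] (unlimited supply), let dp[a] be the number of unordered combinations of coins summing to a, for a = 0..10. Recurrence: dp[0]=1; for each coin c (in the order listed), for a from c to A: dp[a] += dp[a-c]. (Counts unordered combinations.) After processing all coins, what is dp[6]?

after  coin     0     1     2     3     4     5     6     7     8     9    10
          1     1     1     1     1     1     1     1     1     1     1     1
          2     1     1     2     2     3     3     4     4     5     5     6
          4     1     1     2     2     4     4     6     6     9     9    12
          5     1     1     2     2     4     5     7     8    11    13    17

7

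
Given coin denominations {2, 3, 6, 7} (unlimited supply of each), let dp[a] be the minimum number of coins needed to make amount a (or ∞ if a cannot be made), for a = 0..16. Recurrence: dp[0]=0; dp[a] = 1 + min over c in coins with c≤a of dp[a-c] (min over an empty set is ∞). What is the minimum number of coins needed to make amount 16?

3

 a  0  1  2  3  4  5  6  7  8  9 10 11 12 13 14 15 16
dp  0  -  1  1  2  2  1  1  2  2  2  3  2  2  2  3  3
(- denotes ∞ / unreachable)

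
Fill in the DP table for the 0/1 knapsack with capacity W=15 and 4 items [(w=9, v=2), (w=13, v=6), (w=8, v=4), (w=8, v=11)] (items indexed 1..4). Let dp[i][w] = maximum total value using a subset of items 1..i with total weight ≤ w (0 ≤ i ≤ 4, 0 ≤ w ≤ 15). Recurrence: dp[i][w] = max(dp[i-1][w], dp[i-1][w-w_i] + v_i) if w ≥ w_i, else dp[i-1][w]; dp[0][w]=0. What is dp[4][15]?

i\w   0   1   2   3   4   5   6   7   8   9  10  11  12  13  14  15
  0   0   0   0   0   0   0   0   0   0   0   0   0   0   0   0   0
  1   0   0   0   0   0   0   0   0   0   2   2   2   2   2   2   2
  2   0   0   0   0   0   0   0   0   0   2   2   2   2   6   6   6
  3   0   0   0   0   0   0   0   0   4   4   4   4   4   6   6   6
  4   0   0   0   0   0   0   0   0  11  11  11  11  11  11  11  11

11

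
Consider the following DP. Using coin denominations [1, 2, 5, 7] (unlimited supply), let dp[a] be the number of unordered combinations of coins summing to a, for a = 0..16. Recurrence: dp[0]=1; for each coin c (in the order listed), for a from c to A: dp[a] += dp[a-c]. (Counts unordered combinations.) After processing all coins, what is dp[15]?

after  coin     0     1     2     3     4     5     6     7     8     9    10    11    12    13    14    15    16
          1     1     1     1     1     1     1     1     1     1     1     1     1     1     1     1     1     1
          2     1     1     2     2     3     3     4     4     5     5     6     6     7     7     8     8     9
          5     1     1     2     2     3     4     5     6     7     8    10    11    13    14    16    18    20
          7     1     1     2     2     3     4     5     7     8    10    12    14    17    19    23    26    30

26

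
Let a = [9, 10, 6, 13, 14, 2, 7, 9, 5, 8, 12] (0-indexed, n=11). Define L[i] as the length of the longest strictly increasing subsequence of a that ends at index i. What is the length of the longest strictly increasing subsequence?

   i    0    1    2    3    4    5    6    7    8    9   10
a[i]    9   10    6   13   14    2    7    9    5    8   12
L[i]    1    2    1    3    4    1    2    3    2    3    4

4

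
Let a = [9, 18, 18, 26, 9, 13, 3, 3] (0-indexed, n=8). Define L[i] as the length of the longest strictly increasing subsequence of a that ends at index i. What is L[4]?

1

   i    0    1    2    3    4    5    6    7
a[i]    9   18   18   26    9   13    3    3
L[i]    1    2    2    3    1    2    1    1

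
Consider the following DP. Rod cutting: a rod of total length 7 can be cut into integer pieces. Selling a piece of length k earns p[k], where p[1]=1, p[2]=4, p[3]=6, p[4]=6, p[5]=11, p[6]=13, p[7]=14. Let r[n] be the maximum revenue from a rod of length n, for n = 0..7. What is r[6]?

   n    0    1    2    3    4    5    6    7
r[n]    0    1    4    6    8   11   13   15

13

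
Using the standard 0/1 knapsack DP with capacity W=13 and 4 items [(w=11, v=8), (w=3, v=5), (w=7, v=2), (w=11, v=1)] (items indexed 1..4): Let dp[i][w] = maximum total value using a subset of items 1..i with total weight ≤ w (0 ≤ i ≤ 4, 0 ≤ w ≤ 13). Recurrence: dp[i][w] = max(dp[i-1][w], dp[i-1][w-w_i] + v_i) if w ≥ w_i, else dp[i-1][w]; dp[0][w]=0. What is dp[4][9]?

i\w   0   1   2   3   4   5   6   7   8   9  10  11  12  13
  0   0   0   0   0   0   0   0   0   0   0   0   0   0   0
  1   0   0   0   0   0   0   0   0   0   0   0   8   8   8
  2   0   0   0   5   5   5   5   5   5   5   5   8   8   8
  3   0   0   0   5   5   5   5   5   5   5   7   8   8   8
  4   0   0   0   5   5   5   5   5   5   5   7   8   8   8

5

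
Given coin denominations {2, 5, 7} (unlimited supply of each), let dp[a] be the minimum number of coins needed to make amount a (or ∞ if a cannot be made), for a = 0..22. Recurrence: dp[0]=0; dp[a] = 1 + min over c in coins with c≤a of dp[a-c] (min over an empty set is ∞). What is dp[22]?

 a  0  1  2  3  4  5  6  7  8  9 10 11 12 13 14 15 16 17 18 19 20 21 22
dp  0  -  1  -  2  1  3  1  4  2  2  3  2  4  2  3  3  3  4  3  4  3  4
(- denotes ∞ / unreachable)

4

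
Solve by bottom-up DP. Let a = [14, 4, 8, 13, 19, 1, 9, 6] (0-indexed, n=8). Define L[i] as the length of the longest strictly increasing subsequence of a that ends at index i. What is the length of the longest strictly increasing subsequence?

   i    0    1    2    3    4    5    6    7
a[i]   14    4    8   13   19    1    9    6
L[i]    1    1    2    3    4    1    3    2

4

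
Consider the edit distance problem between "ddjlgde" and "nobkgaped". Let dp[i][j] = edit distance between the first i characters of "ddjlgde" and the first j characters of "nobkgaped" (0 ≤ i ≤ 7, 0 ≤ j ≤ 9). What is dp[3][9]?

   ''  n  o  b  k  g  a  p  e  d
''  0  1  2  3  4  5  6  7  8  9
 d  1  1  2  3  4  5  6  7  8  8
 d  2  2  2  3  4  5  6  7  8  8
 j  3  3  3  3  4  5  6  7  8  9
 l  4  4  4  4  4  5  6  7  8  9
 g  5  5  5  5  5  4  5  6  7  8
 d  6  6  6  6  6  5  5  6  7  7
 e  7  7  7  7  7  6  6  6  6  7

9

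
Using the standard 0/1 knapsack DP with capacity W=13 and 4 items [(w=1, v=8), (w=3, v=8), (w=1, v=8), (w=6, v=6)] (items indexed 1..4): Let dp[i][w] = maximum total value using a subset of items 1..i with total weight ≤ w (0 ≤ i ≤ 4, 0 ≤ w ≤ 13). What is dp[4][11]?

30

i\w   0   1   2   3   4   5   6   7   8   9  10  11  12  13
  0   0   0   0   0   0   0   0   0   0   0   0   0   0   0
  1   0   8   8   8   8   8   8   8   8   8   8   8   8   8
  2   0   8   8   8  16  16  16  16  16  16  16  16  16  16
  3   0   8  16  16  16  24  24  24  24  24  24  24  24  24
  4   0   8  16  16  16  24  24  24  24  24  24  30  30  30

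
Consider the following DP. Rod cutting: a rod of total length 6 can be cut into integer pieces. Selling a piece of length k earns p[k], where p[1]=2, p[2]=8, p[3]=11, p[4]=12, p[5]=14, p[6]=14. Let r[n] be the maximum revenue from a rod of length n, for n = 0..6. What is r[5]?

   n    0    1    2    3    4    5    6
r[n]    0    2    8   11   16   19   24

19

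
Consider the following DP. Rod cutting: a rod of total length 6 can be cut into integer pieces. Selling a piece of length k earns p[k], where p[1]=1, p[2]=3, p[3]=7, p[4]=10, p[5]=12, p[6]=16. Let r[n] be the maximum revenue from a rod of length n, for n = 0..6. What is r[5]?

12

   n    0    1    2    3    4    5    6
r[n]    0    1    3    7   10   12   16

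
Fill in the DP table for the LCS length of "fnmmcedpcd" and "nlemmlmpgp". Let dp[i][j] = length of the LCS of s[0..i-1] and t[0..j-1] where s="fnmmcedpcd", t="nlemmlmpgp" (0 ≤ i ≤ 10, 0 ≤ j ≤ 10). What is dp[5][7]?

   ''  n  l  e  m  m  l  m  p  g  p
''  0  0  0  0  0  0  0  0  0  0  0
 f  0  0  0  0  0  0  0  0  0  0  0
 n  0  1  1  1  1  1  1  1  1  1  1
 m  0  1  1  1  2  2  2  2  2  2  2
 m  0  1  1  1  2  3  3  3  3  3  3
 c  0  1  1  1  2  3  3  3  3  3  3
 e  0  1  1  2  2  3  3  3  3  3  3
 d  0  1  1  2  2  3  3  3  3  3  3
 p  0  1  1  2  2  3  3  3  4  4  4
 c  0  1  1  2  2  3  3  3  4  4  4
 d  0  1  1  2  2  3  3  3  4  4  4

3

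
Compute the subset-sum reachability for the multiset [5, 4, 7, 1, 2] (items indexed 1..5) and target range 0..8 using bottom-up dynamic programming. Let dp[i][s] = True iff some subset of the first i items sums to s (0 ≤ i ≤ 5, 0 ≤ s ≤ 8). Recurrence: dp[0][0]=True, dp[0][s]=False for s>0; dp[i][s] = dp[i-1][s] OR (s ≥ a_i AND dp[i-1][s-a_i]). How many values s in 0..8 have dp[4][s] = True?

i\s   0   1   2   3   4   5   6   7   8
  0   T   F   F   F   F   F   F   F   F
  1   T   F   F   F   F   T   F   F   F
  2   T   F   F   F   T   T   F   F   F
  3   T   F   F   F   T   T   F   T   F
  4   T   T   F   F   T   T   T   T   T
  5   T   T   T   T   T   T   T   T   T

7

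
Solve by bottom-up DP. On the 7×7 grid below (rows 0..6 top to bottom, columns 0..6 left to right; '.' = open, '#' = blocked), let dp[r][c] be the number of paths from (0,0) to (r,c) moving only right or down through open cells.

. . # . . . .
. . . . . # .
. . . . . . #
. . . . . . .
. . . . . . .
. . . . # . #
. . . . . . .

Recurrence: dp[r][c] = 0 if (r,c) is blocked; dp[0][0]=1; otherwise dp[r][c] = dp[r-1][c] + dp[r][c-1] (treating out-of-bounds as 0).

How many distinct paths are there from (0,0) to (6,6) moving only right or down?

166

r\c   0   1   2   3   4   5   6
  0   1   1   0   0   0   0   0
  1   1   2   2   2   2   0   0
  2   1   3   5   7   9   9   0
  3   1   4   9  16  25  34  34
  4   1   5  14  30  55  89 123
  5   1   6  20  50   0  89   0
  6   1   7  27  77  77 166 166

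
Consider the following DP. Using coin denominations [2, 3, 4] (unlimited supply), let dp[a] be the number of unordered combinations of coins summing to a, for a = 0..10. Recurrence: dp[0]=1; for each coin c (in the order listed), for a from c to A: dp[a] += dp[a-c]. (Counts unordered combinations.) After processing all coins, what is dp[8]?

4

after  coin     0     1     2     3     4     5     6     7     8     9    10
          2     1     0     1     0     1     0     1     0     1     0     1
          3     1     0     1     1     1     1     2     1     2     2     2
          4     1     0     1     1     2     1     3     2     4     3     5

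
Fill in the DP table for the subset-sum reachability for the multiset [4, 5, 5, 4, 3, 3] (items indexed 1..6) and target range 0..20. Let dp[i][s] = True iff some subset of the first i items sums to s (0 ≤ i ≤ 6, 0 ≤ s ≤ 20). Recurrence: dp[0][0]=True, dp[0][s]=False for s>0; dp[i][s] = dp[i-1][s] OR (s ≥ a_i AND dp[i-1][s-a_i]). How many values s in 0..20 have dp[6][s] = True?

19

i\s   0   1   2   3   4   5   6   7   8   9  10  11  12  13  14  15  16  17  18  19  20
  0   T   F   F   F   F   F   F   F   F   F   F   F   F   F   F   F   F   F   F   F   F
  1   T   F   F   F   T   F   F   F   F   F   F   F   F   F   F   F   F   F   F   F   F
  2   T   F   F   F   T   T   F   F   F   T   F   F   F   F   F   F   F   F   F   F   F
  3   T   F   F   F   T   T   F   F   F   T   T   F   F   F   T   F   F   F   F   F   F
  4   T   F   F   F   T   T   F   F   T   T   T   F   F   T   T   F   F   F   T   F   F
  5   T   F   F   T   T   T   F   T   T   T   T   T   T   T   T   F   T   T   T   F   F
  6   T   F   F   T   T   T   T   T   T   T   T   T   T   T   T   T   T   T   T   T   T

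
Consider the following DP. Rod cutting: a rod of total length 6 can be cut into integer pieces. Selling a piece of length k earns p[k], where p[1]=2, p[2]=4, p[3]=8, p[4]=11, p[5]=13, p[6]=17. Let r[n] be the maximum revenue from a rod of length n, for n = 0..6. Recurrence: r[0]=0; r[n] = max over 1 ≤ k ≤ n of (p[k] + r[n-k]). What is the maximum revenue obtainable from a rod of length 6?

17

   n    0    1    2    3    4    5    6
r[n]    0    2    4    8   11   13   17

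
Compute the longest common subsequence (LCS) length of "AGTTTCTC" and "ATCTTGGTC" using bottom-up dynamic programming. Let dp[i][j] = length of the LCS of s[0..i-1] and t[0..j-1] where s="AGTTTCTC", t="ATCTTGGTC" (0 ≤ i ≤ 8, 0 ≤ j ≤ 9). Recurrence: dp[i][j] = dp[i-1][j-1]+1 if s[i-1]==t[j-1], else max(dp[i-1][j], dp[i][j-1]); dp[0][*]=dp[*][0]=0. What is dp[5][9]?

   ''  A  T  C  T  T  G  G  T  C
''  0  0  0  0  0  0  0  0  0  0
 A  0  1  1  1  1  1  1  1  1  1
 G  0  1  1  1  1  1  2  2  2  2
 T  0  1  2  2  2  2  2  2  3  3
 T  0  1  2  2  3  3  3  3  3  3
 T  0  1  2  2  3  4  4  4  4  4
 C  0  1  2  3  3  4  4  4  4  5
 T  0  1  2  3  4  4  4  4  5  5
 C  0  1  2  3  4  4  4  4  5  6

4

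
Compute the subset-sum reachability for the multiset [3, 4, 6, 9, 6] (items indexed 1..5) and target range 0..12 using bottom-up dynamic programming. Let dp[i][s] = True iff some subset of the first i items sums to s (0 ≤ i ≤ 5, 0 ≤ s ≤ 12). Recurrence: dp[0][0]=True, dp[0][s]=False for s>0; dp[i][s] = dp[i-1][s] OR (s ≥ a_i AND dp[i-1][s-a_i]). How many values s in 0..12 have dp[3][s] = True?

i\s   0   1   2   3   4   5   6   7   8   9  10  11  12
  0   T   F   F   F   F   F   F   F   F   F   F   F   F
  1   T   F   F   T   F   F   F   F   F   F   F   F   F
  2   T   F   F   T   T   F   F   T   F   F   F   F   F
  3   T   F   F   T   T   F   T   T   F   T   T   F   F
  4   T   F   F   T   T   F   T   T   F   T   T   F   T
  5   T   F   F   T   T   F   T   T   F   T   T   F   T

7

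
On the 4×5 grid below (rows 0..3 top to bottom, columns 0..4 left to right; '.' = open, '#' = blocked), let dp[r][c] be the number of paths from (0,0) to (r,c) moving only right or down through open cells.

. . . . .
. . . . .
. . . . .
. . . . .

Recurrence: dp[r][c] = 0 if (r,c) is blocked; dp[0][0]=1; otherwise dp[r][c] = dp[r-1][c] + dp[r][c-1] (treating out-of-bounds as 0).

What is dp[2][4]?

r\c   0   1   2   3   4
  0   1   1   1   1   1
  1   1   2   3   4   5
  2   1   3   6  10  15
  3   1   4  10  20  35

15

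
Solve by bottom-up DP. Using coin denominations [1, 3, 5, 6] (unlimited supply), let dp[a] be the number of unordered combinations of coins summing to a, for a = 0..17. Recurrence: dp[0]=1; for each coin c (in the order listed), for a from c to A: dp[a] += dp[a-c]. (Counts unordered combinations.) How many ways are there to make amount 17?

26

after  coin     0     1     2     3     4     5     6     7     8     9    10    11    12    13    14    15    16    17
          1     1     1     1     1     1     1     1     1     1     1     1     1     1     1     1     1     1     1
          3     1     1     1     2     2     2     3     3     3     4     4     4     5     5     5     6     6     6
          5     1     1     1     2     2     3     4     4     5     6     7     8     9    10    11    13    14    15
          6     1     1     1     2     2     3     5     5     6     8     9    11    14    15    17    21    23    26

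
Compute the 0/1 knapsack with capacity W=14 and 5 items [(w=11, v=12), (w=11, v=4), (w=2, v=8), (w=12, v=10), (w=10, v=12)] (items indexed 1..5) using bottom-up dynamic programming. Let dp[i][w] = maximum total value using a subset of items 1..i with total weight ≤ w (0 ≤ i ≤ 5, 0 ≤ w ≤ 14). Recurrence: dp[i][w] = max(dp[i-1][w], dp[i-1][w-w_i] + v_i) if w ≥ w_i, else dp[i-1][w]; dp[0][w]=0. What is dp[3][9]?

8

i\w   0   1   2   3   4   5   6   7   8   9  10  11  12  13  14
  0   0   0   0   0   0   0   0   0   0   0   0   0   0   0   0
  1   0   0   0   0   0   0   0   0   0   0   0  12  12  12  12
  2   0   0   0   0   0   0   0   0   0   0   0  12  12  12  12
  3   0   0   8   8   8   8   8   8   8   8   8  12  12  20  20
  4   0   0   8   8   8   8   8   8   8   8   8  12  12  20  20
  5   0   0   8   8   8   8   8   8   8   8  12  12  20  20  20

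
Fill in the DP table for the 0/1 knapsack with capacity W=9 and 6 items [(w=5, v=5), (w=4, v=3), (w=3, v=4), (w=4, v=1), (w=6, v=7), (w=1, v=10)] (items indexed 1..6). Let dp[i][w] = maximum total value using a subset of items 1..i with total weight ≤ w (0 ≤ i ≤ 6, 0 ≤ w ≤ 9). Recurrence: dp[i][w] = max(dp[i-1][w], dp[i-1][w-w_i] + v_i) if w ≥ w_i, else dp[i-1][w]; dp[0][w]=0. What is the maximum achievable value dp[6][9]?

19

i\w   0   1   2   3   4   5   6   7   8   9
  0   0   0   0   0   0   0   0   0   0   0
  1   0   0   0   0   0   5   5   5   5   5
  2   0   0   0   0   3   5   5   5   5   8
  3   0   0   0   4   4   5   5   7   9   9
  4   0   0   0   4   4   5   5   7   9   9
  5   0   0   0   4   4   5   7   7   9  11
  6   0  10  10  10  14  14  15  17  17  19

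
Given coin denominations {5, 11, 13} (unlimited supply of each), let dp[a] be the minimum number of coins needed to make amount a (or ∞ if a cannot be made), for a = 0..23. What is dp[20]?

 a  0  1  2  3  4  5  6  7  8  9 10 11 12 13 14 15 16 17 18 19 20 21 22 23
dp  0  -  -  -  -  1  -  -  -  -  2  1  -  1  -  3  2  -  2  -  4  3  2  3
(- denotes ∞ / unreachable)

4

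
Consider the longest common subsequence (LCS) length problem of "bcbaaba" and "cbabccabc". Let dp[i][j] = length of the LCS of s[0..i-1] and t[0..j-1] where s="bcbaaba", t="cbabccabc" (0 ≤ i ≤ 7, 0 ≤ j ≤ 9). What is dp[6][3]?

3

   ''  c  b  a  b  c  c  a  b  c
''  0  0  0  0  0  0  0  0  0  0
 b  0  0  1  1  1  1  1  1  1  1
 c  0  1  1  1  1  2  2  2  2  2
 b  0  1  2  2  2  2  2  2  3  3
 a  0  1  2  3  3  3  3  3  3  3
 a  0  1  2  3  3  3  3  4  4  4
 b  0  1  2  3  4  4  4  4  5  5
 a  0  1  2  3  4  4  4  5  5  5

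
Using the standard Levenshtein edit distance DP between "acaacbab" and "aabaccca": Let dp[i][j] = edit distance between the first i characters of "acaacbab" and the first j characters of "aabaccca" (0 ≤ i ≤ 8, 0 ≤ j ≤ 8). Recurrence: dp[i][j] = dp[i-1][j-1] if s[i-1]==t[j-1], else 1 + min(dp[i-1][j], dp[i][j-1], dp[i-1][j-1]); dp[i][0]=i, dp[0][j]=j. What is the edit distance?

5

   ''  a  a  b  a  c  c  c  a
''  0  1  2  3  4  5  6  7  8
 a  1  0  1  2  3  4  5  6  7
 c  2  1  1  2  3  3  4  5  6
 a  3  2  1  2  2  3  4  5  5
 a  4  3  2  2  2  3  4  5  5
 c  5  4  3  3  3  2  3  4  5
 b  6  5  4  3  4  3  3  4  5
 a  7  6  5  4  3  4  4  4  4
 b  8  7  6  5  4  4  5  5  5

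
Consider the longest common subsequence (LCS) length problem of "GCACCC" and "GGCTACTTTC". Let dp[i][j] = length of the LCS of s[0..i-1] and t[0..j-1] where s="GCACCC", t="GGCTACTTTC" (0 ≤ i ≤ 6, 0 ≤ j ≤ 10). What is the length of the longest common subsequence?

   ''  G  G  C  T  A  C  T  T  T  C
''  0  0  0  0  0  0  0  0  0  0  0
 G  0  1  1  1  1  1  1  1  1  1  1
 C  0  1  1  2  2  2  2  2  2  2  2
 A  0  1  1  2  2  3  3  3  3  3  3
 C  0  1  1  2  2  3  4  4  4  4  4
 C  0  1  1  2  2  3  4  4  4  4  5
 C  0  1  1  2  2  3  4  4  4  4  5

5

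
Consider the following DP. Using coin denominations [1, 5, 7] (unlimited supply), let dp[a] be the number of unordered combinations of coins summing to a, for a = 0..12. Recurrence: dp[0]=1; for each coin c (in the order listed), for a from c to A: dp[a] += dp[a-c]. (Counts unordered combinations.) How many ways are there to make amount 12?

5

after  coin     0     1     2     3     4     5     6     7     8     9    10    11    12
          1     1     1     1     1     1     1     1     1     1     1     1     1     1
          5     1     1     1     1     1     2     2     2     2     2     3     3     3
          7     1     1     1     1     1     2     2     3     3     3     4     4     5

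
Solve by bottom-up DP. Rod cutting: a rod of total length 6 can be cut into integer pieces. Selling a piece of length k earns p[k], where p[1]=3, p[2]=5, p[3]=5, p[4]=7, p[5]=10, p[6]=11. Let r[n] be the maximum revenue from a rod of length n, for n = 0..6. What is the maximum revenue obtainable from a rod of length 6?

18

   n    0    1    2    3    4    5    6
r[n]    0    3    6    9   12   15   18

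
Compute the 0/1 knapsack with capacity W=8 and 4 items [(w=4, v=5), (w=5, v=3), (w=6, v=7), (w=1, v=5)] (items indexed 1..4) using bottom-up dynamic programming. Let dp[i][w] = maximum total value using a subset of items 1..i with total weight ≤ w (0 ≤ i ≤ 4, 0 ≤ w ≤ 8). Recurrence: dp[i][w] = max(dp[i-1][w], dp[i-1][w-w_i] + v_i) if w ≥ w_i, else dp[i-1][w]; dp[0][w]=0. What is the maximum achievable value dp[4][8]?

12

i\w   0   1   2   3   4   5   6   7   8
  0   0   0   0   0   0   0   0   0   0
  1   0   0   0   0   5   5   5   5   5
  2   0   0   0   0   5   5   5   5   5
  3   0   0   0   0   5   5   7   7   7
  4   0   5   5   5   5  10  10  12  12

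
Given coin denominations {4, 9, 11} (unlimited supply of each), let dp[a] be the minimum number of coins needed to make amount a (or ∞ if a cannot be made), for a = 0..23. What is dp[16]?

4

 a  0  1  2  3  4  5  6  7  8  9 10 11 12 13 14 15 16 17 18 19 20 21 22 23
dp  0  -  -  -  1  -  -  -  2  1  -  1  3  2  -  2  4  3  2  3  2  4  2  4
(- denotes ∞ / unreachable)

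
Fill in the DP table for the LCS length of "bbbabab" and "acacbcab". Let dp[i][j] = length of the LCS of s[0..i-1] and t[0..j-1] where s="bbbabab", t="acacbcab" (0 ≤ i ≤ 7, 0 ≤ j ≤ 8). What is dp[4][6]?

   ''  a  c  a  c  b  c  a  b
''  0  0  0  0  0  0  0  0  0
 b  0  0  0  0  0  1  1  1  1
 b  0  0  0  0  0  1  1  1  2
 b  0  0  0  0  0  1  1  1  2
 a  0  1  1  1  1  1  1  2  2
 b  0  1  1  1  1  2  2  2  3
 a  0  1  1  2  2  2  2  3  3
 b  0  1  1  2  2  3  3  3  4

1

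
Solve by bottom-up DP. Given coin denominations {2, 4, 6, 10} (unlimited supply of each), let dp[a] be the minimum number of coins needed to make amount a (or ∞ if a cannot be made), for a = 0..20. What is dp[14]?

 a  0  1  2  3  4  5  6  7  8  9 10 11 12 13 14 15 16 17 18 19 20
dp  0  -  1  -  1  -  1  -  2  -  1  -  2  -  2  -  2  -  3  -  2
(- denotes ∞ / unreachable)

2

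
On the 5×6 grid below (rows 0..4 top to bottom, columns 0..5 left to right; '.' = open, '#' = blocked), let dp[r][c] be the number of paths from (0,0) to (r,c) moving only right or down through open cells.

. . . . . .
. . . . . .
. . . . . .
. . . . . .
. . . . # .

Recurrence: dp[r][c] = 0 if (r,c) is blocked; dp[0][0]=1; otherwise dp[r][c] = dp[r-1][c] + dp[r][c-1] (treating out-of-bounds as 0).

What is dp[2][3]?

r\c   0   1   2   3   4   5
  0   1   1   1   1   1   1
  1   1   2   3   4   5   6
  2   1   3   6  10  15  21
  3   1   4  10  20  35  56
  4   1   5  15  35   0  56

10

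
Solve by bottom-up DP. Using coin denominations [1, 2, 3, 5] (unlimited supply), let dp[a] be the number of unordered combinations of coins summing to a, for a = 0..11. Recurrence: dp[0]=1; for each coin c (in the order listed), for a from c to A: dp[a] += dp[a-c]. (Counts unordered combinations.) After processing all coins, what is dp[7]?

after  coin     0     1     2     3     4     5     6     7     8     9    10    11
          1     1     1     1     1     1     1     1     1     1     1     1     1
          2     1     1     2     2     3     3     4     4     5     5     6     6
          3     1     1     2     3     4     5     7     8    10    12    14    16
          5     1     1     2     3     4     6     8    10    13    16    20    24

10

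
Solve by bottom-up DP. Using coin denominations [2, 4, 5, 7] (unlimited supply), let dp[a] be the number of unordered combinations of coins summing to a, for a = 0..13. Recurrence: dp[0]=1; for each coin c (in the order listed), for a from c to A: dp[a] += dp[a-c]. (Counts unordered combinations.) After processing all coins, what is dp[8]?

after  coin     0     1     2     3     4     5     6     7     8     9    10    11    12    13
          2     1     0     1     0     1     0     1     0     1     0     1     0     1     0
          4     1     0     1     0     2     0     2     0     3     0     3     0     4     0
          5     1     0     1     0     2     1     2     1     3     2     4     2     5     3
          7     1     0     1     0     2     1     2     2     3     3     4     4     6     5

3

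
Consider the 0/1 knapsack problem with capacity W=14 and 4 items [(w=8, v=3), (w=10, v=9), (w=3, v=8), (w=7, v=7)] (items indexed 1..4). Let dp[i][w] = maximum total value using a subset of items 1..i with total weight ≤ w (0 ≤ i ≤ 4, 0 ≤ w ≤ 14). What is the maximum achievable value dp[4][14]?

i\w   0   1   2   3   4   5   6   7   8   9  10  11  12  13  14
  0   0   0   0   0   0   0   0   0   0   0   0   0   0   0   0
  1   0   0   0   0   0   0   0   0   3   3   3   3   3   3   3
  2   0   0   0   0   0   0   0   0   3   3   9   9   9   9   9
  3   0   0   0   8   8   8   8   8   8   8   9  11  11  17  17
  4   0   0   0   8   8   8   8   8   8   8  15  15  15  17  17

17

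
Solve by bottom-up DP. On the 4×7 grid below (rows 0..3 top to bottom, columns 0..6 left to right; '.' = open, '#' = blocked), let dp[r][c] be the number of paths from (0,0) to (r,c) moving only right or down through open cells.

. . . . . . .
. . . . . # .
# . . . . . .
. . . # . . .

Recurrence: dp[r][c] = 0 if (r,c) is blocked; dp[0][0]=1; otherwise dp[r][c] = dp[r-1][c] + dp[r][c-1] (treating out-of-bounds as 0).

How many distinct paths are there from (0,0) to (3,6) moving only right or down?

r\c   0   1   2   3   4   5   6
  0   1   1   1   1   1   1   1
  1   1   2   3   4   5   0   1
  2   0   2   5   9  14  14  15
  3   0   2   7   0  14  28  43

43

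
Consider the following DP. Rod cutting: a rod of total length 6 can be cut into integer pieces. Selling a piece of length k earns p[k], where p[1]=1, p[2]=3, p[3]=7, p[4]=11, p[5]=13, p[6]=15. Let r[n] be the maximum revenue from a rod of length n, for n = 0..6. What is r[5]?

13

   n    0    1    2    3    4    5    6
r[n]    0    1    3    7   11   13   15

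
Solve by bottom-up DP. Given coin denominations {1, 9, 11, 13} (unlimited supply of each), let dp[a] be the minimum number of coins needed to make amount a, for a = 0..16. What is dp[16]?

4

 a  0  1  2  3  4  5  6  7  8  9 10 11 12 13 14 15 16
dp  0  1  2  3  4  5  6  7  8  1  2  1  2  1  2  3  4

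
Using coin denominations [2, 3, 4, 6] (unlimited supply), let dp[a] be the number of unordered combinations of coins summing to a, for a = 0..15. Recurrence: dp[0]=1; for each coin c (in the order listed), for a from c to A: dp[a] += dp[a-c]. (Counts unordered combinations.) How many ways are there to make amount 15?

11

after  coin     0     1     2     3     4     5     6     7     8     9    10    11    12    13    14    15
          2     1     0     1     0     1     0     1     0     1     0     1     0     1     0     1     0
          3     1     0     1     1     1     1     2     1     2     2     2     2     3     2     3     3
          4     1     0     1     1     2     1     3     2     4     3     5     4     7     5     8     7
          6     1     0     1     1     2     1     4     2     5     4     7     5    11     7    13    11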